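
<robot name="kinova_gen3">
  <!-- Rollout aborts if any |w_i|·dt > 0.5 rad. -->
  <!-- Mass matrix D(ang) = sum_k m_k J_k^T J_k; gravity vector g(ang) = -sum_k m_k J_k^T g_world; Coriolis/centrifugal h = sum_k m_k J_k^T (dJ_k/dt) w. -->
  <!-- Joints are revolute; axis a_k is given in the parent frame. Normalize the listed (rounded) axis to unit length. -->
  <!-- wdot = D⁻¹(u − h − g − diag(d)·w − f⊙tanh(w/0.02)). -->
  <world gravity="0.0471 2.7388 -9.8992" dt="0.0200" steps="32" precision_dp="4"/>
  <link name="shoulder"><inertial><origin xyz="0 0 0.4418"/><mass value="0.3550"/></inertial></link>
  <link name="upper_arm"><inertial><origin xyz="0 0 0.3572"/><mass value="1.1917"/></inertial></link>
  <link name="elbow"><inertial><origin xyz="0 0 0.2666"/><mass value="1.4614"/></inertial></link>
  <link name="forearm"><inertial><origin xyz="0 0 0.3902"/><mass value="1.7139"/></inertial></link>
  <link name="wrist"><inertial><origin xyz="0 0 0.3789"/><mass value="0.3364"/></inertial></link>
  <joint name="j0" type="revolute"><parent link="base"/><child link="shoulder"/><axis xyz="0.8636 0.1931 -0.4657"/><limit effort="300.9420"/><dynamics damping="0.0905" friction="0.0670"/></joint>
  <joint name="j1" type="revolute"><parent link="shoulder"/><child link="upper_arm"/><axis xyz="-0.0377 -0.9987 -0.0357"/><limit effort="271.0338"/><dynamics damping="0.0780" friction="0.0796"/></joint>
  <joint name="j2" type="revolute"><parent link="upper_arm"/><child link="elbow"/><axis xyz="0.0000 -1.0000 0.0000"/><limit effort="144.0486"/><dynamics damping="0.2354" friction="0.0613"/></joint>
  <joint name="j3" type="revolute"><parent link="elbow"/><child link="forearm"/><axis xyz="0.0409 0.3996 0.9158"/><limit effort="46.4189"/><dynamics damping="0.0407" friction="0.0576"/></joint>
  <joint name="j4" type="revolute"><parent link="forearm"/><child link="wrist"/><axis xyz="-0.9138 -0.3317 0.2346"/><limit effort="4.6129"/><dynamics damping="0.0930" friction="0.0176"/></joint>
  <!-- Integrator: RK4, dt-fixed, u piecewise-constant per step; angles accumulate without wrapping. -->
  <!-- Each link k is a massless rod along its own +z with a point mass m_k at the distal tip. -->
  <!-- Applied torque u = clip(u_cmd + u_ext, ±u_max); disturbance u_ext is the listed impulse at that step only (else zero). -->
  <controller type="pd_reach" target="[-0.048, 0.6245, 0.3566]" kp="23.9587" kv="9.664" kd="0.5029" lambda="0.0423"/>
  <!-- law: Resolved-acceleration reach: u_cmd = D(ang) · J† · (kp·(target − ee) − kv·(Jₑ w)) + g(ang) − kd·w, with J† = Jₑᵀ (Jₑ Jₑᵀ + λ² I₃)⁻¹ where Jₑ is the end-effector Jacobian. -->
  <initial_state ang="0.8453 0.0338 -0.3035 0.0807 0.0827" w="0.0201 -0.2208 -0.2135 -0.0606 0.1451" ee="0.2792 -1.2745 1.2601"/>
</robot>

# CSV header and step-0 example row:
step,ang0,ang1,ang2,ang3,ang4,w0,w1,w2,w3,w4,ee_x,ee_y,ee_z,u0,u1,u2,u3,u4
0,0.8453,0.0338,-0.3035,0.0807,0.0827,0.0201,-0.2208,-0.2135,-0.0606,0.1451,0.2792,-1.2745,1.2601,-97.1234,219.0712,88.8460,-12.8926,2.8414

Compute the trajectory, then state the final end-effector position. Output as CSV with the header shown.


step,ang0,ang1,ang2,ang3,ang4,w0,w1,w2,w3,w4,ee_x,ee_y,ee_z,u0,u1,u2,u3,u4
1,0.8471,0.0888,-0.3754,0.1186,0.0960,0.1621,5.5338,-6.4989,4.5539,1.1344,0.2857,-1.2682,1.2533,-94.9168,165.1107,70.3852,-11.9870,1.9410
2,0.8504,0.2318,-0.5363,0.2296,0.1115,0.1688,8.5890,-9.1405,7.0018,0.2794,0.2824,-1.2478,1.2392,-101.6456,99.4710,44.0545,-8.4104,2.0394
3,0.8520,0.4138,-0.7239,0.3624,0.0991,-0.0294,9.5979,-9.5853,6.0309,-1.5853,0.2655,-1.2155,1.2176,-93.4901,53.4814,25.6944,-4.1355,2.4559
4,0.8490,0.6056,-0.9034,0.4880,0.0520,-0.2970,9.6376,-8.5717,5.8893,-3.1755,0.2393,-1.1727,1.1922,-73.6089,25.1053,14.8864,-1.9287,2.6162
5,0.8401,0.7955,-1.0632,0.5977,-0.0227,-0.6294,9.4059,-7.5830,4.6478,-4.2952,0.2081,-1.1202,1.1670,-52.3374,5.3057,7.3322,-0.0691,2.5622
6,0.8246,0.9793,-1.2021,0.6876,-0.1151,-0.9554,9.0144,-6.4314,3.9980,-4.9447,0.1741,-1.0593,1.1447,-32.6713,-8.3638,1.6685,0.7600,2.3585
7,0.8024,1.1547,-1.3195,0.7619,-0.2170,-1.3003,8.5357,-5.3998,3.2341,-5.2394,0.1388,-0.9921,1.1267,-17.1413,-17.8649,-3.0728,1.3230,2.0714
8,0.7731,1.3199,-1.4178,0.8208,-0.3221,-1.6612,7.9881,-4.4874,2.5296,-5.2605,0.1032,-0.9205,1.1133,-5.3941,-24.1221,-7.0803,1.6482,1.7356
9,0.7363,1.4737,-1.4994,0.8656,-0.4256,-2.0415,7.3924,-3.7204,1.8793,-5.0762,0.0678,-0.8462,1.1041,3.2331,-27.9384,-10.4193,1.8250,1.3734
10,0.6917,1.6154,-1.5674,0.8977,-0.5240,-2.4395,6.7731,-3.1077,1.2970,-4.7474,0.0334,-0.7704,1.0984,9.5280,-29.9530,-13.0838,1.8817,1.0052
11,0.6389,1.7447,-1.6247,0.9188,-0.6149,-2.8471,6.1555,-2.6458,0.7993,-4.3301,0.0005,-0.6937,1.0950,14.1671,-30.6693,-15.0687,1.8185,0.6503
12,0.5781,1.8620,-1.6742,0.9309,-0.6970,-3.2502,5.5629,-2.3202,0.4022,-3.8726,-0.0302,-0.6167,1.0929,17.6496,-30.4675,-16.3971,1.6265,0.3252
13,0.5093,1.9677,-1.7183,0.9360,-0.7699,-3.6294,5.0131,-2.1086,0.1175,-3.4116,-0.0584,-0.5395,1.0911,20.3061,-29.6229,-17.1220,1.3003,0.0407
14,0.4334,2.0630,-1.7592,0.9365,-0.8337,-3.9575,4.5185,-1.9772,-0.0271,-2.9716,-0.0835,-0.4624,1.0885,22.3749,-28.3236,-17.3038,0.8187,-0.1980
15,0.3516,2.1491,-1.7979,0.9358,-0.8891,-4.2073,4.0856,-1.8930,-0.0206,-2.5659,-0.1053,-0.3855,1.0845,23.9897,-26.7176,-17.0282,0.1780,-0.3910
16,0.2656,2.2271,-1.8354,0.9356,-0.9367,-4.3827,3.7141,-1.8573,0.0311,-2.1995,-0.1238,-0.3091,1.0783,25.0888,-24.9676,-16.4625,-0.4820,-0.5413
17,0.1768,2.2982,-1.8726,0.9366,-0.9774,-4.4803,3.4010,-1.8540,0.1043,-1.8766,-0.1395,-0.2340,1.0695,25.7578,-23.1667,-15.7000,-1.1207,-0.6514
18,0.0869,2.3636,-1.9098,0.9397,-1.0121,-4.4865,3.1416,-1.8529,0.2364,-1.5991,-0.1526,-0.1606,1.0579,26.1363,-21.3631,-14.7840,-1.7737,-0.7248
19,-0.0022,2.4243,-1.9468,0.9458,-1.0417,-4.4075,2.9294,-1.8449,0.4038,-1.3645,-0.1635,-0.0896,1.0433,26.2678,-19.6214,-13.7957,-2.4097,-0.7667
20,-0.0890,2.4812,-1.9837,0.9553,-1.0670,-4.2567,2.7568,-1.8270,0.5812,-1.1700,-0.1726,-0.0213,1.0257,26.1876,-17.9883,-12.8013,-2.9984,-0.7820
21,-0.1722,2.5350,-2.0201,0.9683,-1.0888,-4.0501,2.6166,-1.7984,0.7502,-1.0129,-0.1803,0.0436,1.0054,25.9316,-16.4892,-11.8451,-3.5202,-0.7749
22,-0.2509,2.5862,-2.0558,0.9845,-1.1077,-3.8040,2.5017,-1.7600,0.8994,-0.8899,-0.1869,0.1046,0.9827,25.5339,-15.1320,-10.9530,-3.9652,-0.7496
23,-0.3244,2.6353,-2.0906,1.0035,-1.1246,-3.5338,2.4059,-1.7132,1.0225,-0.7974,-0.1926,0.1615,0.9580,25.0259,-13.9127,-10.1367,-4.3307,-0.7099
24,-0.3924,2.6826,-2.1245,1.0246,-1.1398,-3.2523,2.3238,-1.6598,1.1175,-0.7312,-0.1975,0.2139,0.9319,24.4364,-12.8203,-9.3987,-4.6195,-0.6598
25,-0.4547,2.7284,-2.1572,1.0474,-1.1539,-2.9699,2.2509,-1.6012,1.1851,-0.6869,-0.2019,0.2619,0.9048,23.7916,-11.8411,-8.7355,-4.8378,-0.6030
26,-0.5115,2.7728,-2.1887,1.0714,-1.1673,-2.6943,2.1836,-1.5392,1.2276,-0.6598,-0.2057,0.3053,0.8774,23.1144,-10.9612,-8.1411,-4.9936,-0.5429
27,-0.5628,2.8158,-2.2189,1.0960,-1.1804,-2.4309,2.1191,-1.4748,1.2483,-0.6457,-0.2089,0.3444,0.8499,22.4250,-10.1682,-7.6086,-5.0961,-0.4823
28,-0.6090,2.8576,-2.2478,1.1208,-1.1932,-2.1833,2.0552,-1.4091,1.2507,-0.6406,-0.2117,0.3794,0.8230,21.7405,-9.4517,-7.1310,-5.1541,-0.4237
29,-0.6504,2.8981,-2.2754,1.1456,-1.2060,-1.9537,1.9902,-1.3429,1.2382,-0.6413,-0.2139,0.4106,0.7968,21.0748,-8.8029,-6.7021,-5.1764,-0.3688
30,-0.6874,2.9373,-2.3017,1.1700,-1.2189,-1.7431,1.9231,-1.2769,1.2140,-0.6449,-0.2157,0.4383,0.7716,20.4385,-8.2146,-6.3162,-5.1705,-0.3189
31,-0.7204,2.9751,-2.3266,1.1938,-1.2318,-1.5516,1.8530,-1.2115,1.1806,-0.6495,-0.2170,0.4628,0.7477,19.8399,-7.6807,-5.9687,-5.1434,-0.2745
32,-0.7497,3.0115,-2.3502,1.2169,-1.2448,-1.3789,1.7794,-1.1470,1.1404,-0.6535,-0.2179,0.4845,0.7251,,,,,
# final ee position (m): -0.2179 0.4845 0.7251


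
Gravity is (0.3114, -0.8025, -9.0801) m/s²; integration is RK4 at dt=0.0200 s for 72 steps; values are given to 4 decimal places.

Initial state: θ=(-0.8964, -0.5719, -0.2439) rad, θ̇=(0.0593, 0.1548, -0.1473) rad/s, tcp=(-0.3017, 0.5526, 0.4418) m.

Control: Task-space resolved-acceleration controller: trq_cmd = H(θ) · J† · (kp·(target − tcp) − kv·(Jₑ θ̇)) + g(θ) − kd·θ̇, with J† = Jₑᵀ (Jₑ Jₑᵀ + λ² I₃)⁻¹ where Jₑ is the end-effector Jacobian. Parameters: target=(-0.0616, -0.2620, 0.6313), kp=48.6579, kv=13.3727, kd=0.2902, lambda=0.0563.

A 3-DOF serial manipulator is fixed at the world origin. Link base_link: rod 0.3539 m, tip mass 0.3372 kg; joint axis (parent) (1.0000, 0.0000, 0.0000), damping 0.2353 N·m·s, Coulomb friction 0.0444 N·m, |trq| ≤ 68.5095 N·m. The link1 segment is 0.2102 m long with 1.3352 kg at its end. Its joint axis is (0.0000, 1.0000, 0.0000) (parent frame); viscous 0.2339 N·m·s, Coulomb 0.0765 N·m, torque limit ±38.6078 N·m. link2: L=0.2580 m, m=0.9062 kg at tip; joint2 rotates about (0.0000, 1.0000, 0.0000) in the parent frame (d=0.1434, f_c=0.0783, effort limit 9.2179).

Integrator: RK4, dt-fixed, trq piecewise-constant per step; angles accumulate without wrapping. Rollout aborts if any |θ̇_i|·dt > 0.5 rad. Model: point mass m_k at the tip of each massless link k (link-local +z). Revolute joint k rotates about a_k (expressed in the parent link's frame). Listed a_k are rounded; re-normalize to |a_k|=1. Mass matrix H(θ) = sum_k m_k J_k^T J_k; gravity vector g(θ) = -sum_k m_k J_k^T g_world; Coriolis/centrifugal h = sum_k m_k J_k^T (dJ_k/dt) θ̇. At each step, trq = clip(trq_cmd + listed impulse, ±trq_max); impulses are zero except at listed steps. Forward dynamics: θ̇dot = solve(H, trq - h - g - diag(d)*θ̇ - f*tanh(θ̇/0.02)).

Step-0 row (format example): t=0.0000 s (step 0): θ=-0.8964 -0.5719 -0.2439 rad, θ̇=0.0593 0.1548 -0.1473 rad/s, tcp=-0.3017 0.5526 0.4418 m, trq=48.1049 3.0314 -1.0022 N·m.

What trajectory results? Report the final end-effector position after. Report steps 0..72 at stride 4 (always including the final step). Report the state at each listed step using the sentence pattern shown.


t=0.0800 s (step 4): θ=-0.7816 -0.4434 -0.4965 rad, θ̇=2.3495 2.3728 -4.2202 rad/s, tcp=-0.2985 0.4903 0.4940 m, trq=18.9473 3.8924 0.6983 N·m.
t=0.1600 s (step 8): θ=-0.5682 -0.2399 -0.8044 rad, θ̇=2.8347 2.5481 -3.2415 rad/s, tcp=-0.2730 0.3700 0.5797 m, trq=6.9819 1.9946 0.5227 N·m.
t=0.2400 s (step 12): θ=-0.3458 -0.0512 -1.0055 rad, θ̇=2.6620 2.1488 -1.8600 rad/s, tcp=-0.2354 0.2341 0.6498 m, trq=-0.1120 1.0630 0.6288 N·m.
t=0.3200 s (step 16): θ=-0.1497 0.1016 -1.1139 rad, θ̇=2.2205 1.6828 -0.9510 rad/s, tcp=-0.1975 0.1044 0.6919 m, trq=-4.4346 0.4921 0.7995 N·m.
t=0.4000 s (step 20): θ=0.0075 0.2191 -1.1689 rad, θ̇=1.7146 1.2750 -0.4969 rad/s, tcp=-0.1642 -0.0053 0.7092 m, trq=-6.6140 0.0694 0.9320 N·m.
t=0.4800 s (step 24): θ=0.1258 0.3077 -1.2001 rad, θ̇=1.2560 0.9587 -0.3199 rad/s, tcp=-0.1372 -0.0899 0.7105 m, trq=-7.4009 -0.2206 1.0206 N·m.
t=0.5600 s (step 28): θ=0.2109 0.3745 -1.2230 rad, θ̇=0.8877 0.7273 -0.2673 rad/s, tcp=-0.1167 -0.1508 0.7041 m, trq=-7.4757 -0.4096 1.0739 N·m.
t=0.6400 s (step 32): θ=0.2703 0.4256 -1.2437 rad, θ̇=0.6123 0.5608 -0.2558 rad/s, tcp=-0.1015 -0.1927 0.6955 m, trq=-7.2734 -0.5361 1.1035 N·m.
t=0.7200 s (step 36): θ=0.3110 0.4653 -1.2639 rad, θ̇=0.4155 0.4401 -0.2520 rad/s, tcp=-0.0905 -0.2209 0.6871 m, trq=-7.0112 -0.6265 1.1198 N·m.
t=0.8000 s (step 40): θ=0.3384 0.4968 -1.2838 rad, θ̇=0.2788 0.3509 -0.2455 rad/s, tcp=-0.0826 -0.2393 0.6799 m, trq=-6.7755 -0.6950 1.1304 N·m.
t=0.8800 s (step 44): θ=0.3568 0.5220 -1.3030 rad, θ̇=0.1856 0.2834 -0.2349 rad/s, tcp=-0.0768 -0.2512 0.6740 m, trq=-6.5893 -0.7488 1.1393 N·m.
t=0.9600 s (step 48): θ=0.3689 0.5425 -1.3213 rad, θ̇=0.1228 0.2313 -0.2210 rad/s, tcp=-0.0727 -0.2588 0.6693 m, trq=-6.4505 -0.7918 1.1482 N·m.
t=1.0400 s (step 52): θ=0.3770 0.5593 -1.3383 rad, θ̇=0.0810 0.1905 -0.2051 rad/s, tcp=-0.0697 -0.2635 0.6654 m, trq=-6.3497 -0.8266 1.1574 N·m.
t=1.1200 s (step 56): θ=0.3823 0.5732 -1.3540 rad, θ̇=0.0532 0.1580 -0.1883 rad/s, tcp=-0.0676 -0.2663 0.6623 m, trq=-6.2773 -0.8550 1.1670 N·m.
t=1.2000 s (step 60): θ=0.3858 0.5847 -1.3684 rad, θ̇=0.0349 0.1320 -0.1714 rad/s, tcp=-0.0661 -0.2679 0.6596 m, trq=-6.2261 -0.8783 1.1765 N·m.
t=1.2800 s (step 64): θ=0.3880 0.5944 -1.3814 rad, θ̇=0.0231 0.1109 -0.1549 rad/s, tcp=-0.0650 -0.2687 0.6574 m, trq=-6.1917 -0.8975 1.1857 N·m.
t=1.3600 s (step 68): θ=0.3896 0.6025 -1.3931 rad, θ̇=0.0156 0.0936 -0.1392 rad/s, tcp=-0.0643 -0.2691 0.6555 m, trq=-6.1706 -0.9134 1.1944 N·m.
t=1.4400 s (step 72): θ=0.3906 0.6094 -1.4037 rad, θ̇=0.0108 0.0795 -0.1246 rad/s, tcp=-0.0637 -0.2692 0.6538 m.
final tcp position (m): -0.0637 -0.2692 0.6538


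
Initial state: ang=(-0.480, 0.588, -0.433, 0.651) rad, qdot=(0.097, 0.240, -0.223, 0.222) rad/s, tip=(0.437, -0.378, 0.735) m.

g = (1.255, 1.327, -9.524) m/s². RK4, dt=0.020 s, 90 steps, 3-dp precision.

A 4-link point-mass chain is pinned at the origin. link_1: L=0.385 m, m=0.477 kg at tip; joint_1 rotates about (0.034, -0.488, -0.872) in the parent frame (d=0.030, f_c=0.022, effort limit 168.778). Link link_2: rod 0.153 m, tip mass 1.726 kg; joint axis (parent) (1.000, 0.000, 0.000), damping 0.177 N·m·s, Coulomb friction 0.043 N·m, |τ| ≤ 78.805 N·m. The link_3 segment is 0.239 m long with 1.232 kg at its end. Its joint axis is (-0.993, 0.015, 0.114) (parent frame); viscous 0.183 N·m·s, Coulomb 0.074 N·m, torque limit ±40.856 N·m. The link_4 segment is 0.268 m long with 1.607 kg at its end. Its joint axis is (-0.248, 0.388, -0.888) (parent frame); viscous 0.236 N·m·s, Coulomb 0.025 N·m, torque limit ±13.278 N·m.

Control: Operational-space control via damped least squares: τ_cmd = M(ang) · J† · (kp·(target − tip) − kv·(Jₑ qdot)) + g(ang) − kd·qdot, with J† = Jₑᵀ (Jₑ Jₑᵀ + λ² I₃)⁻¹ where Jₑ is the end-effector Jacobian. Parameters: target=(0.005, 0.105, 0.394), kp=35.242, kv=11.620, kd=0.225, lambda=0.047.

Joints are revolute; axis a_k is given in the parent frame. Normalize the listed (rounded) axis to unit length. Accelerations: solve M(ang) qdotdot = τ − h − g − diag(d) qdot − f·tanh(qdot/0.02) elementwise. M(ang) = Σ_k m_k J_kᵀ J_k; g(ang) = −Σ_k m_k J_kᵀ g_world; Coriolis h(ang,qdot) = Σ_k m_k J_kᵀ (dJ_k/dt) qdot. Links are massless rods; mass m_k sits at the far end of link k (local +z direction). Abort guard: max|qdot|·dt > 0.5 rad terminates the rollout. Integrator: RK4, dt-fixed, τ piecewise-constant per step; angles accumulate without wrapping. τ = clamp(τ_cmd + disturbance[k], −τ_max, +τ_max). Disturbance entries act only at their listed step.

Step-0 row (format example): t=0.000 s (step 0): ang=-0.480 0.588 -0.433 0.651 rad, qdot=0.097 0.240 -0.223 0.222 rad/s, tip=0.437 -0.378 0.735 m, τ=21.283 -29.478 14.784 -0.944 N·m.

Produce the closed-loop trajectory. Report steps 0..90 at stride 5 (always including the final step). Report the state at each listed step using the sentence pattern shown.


t=0.100 s (step 5): ang=-0.441 0.194 -0.914 0.864 rad, qdot=0.415 -5.919 -6.550 2.114 rad/s, tip=0.397 -0.360 0.722 m, τ=7.228 -13.263 7.675 -0.730 N·m.
t=0.200 s (step 10): ang=-0.408 -0.433 -1.552 1.046 rad, qdot=0.284 -6.452 -6.032 1.666 rad/s, tip=0.326 -0.295 0.709 m, τ=5.411 -4.487 4.904 -0.849 N·m.
t=0.300 s (step 15): ang=-0.376 -1.087 -2.108 1.209 rad, qdot=0.378 -6.676 -5.131 1.656 rad/s, tip=0.259 -0.221 0.684 m, τ=4.628 -1.194 4.880 -1.142 N·m.
t=0.400 s (step 20): ang=-0.328 -1.775 -2.586 1.376 rad, qdot=0.596 -7.122 -4.481 1.704 rad/s, tip=0.207 -0.163 0.660 m, τ=3.739 -0.600 4.451 -1.281 N·m.
t=0.500 s (step 25): ang=-0.258 -2.491 -3.003 1.541 rad, qdot=0.792 -6.640 -3.572 1.531 rad/s, tip=0.171 -0.128 0.655 m, τ=3.587 -0.985 4.712 -1.281 N·m.
t=0.600 s (step 30): ang=-0.179 -2.885 -3.166 1.664 rad, qdot=0.759 -0.950 0.497 1.003 rad/s, tip=0.141 -0.102 0.673 m, τ=2.869 -0.274 3.792 -0.861 N·m.
t=0.700 s (step 35): ang=-0.102 -2.869 -3.033 1.770 rad, qdot=0.799 0.208 1.425 1.075 rad/s, tip=0.110 -0.067 0.687 m, τ=2.048 -0.617 0.961 -0.575 N·m.
t=0.800 s (step 40): ang=-0.022 -2.943 -2.956 1.868 rad, qdot=0.797 -1.621 0.149 0.903 rad/s, tip=0.081 -0.028 0.696 m, τ=1.506 0.063 -0.657 -0.264 N·m.
t=0.900 s (step 45): ang=0.058 -3.135 -2.961 1.956 rad, qdot=0.806 -1.952 -0.049 0.825 rad/s, tip=0.057 0.013 0.696 m, τ=1.147 0.895 -2.097 0.065 N·m.
t=1.000 s (step 50): ang=0.140 -3.315 -2.956 2.028 rad, qdot=0.842 -1.633 0.143 0.647 rad/s, tip=0.038 0.056 0.689 m, τ=0.747 1.447 -3.664 0.427 N·m.
t=1.100 s (step 55): ang=0.227 -3.469 -2.937 2.087 rad, qdot=0.908 -1.488 0.209 0.531 rad/s, tip=0.024 0.097 0.676 m, τ=0.348 1.872 -5.146 0.746 N·m.
t=1.200 s (step 60): ang=0.322 -3.619 -2.920 2.136 rad, qdot=0.996 -1.535 0.131 0.435 rad/s, tip=0.016 0.134 0.656 m, τ=0.014 2.239 -6.372 1.021 N·m.
t=1.300 s (step 65): ang=0.428 -3.775 -2.910 2.176 rad, qdot=1.142 -1.571 0.064 0.355 rad/s, tip=0.014 0.165 0.632 m, τ=-0.168 2.520 -7.306 1.248 N·m.
t=1.400 s (step 70): ang=0.558 -3.933 -2.905 2.208 rad, qdot=1.512 -1.586 0.043 0.274 rad/s, tip=0.016 0.190 0.605 m, τ=0.068 2.688 -7.906 1.418 N·m.
t=1.500 s (step 75): ang=0.753 -4.098 -2.902 2.230 rad, qdot=2.557 -1.753 0.017 0.171 rad/s, tip=0.020 0.205 0.574 m, τ=1.376 2.783 -7.990 1.500 N·m.
t=1.600 s (step 80): ang=1.101 -4.297 -2.905 2.245 rad, qdot=4.355 -2.297 -0.117 0.133 rad/s, tip=0.026 0.202 0.539 m, τ=0.013 3.162 -7.757 1.398 N·m.
t=1.700 s (step 85): ang=1.538 -4.539 -2.927 2.255 rad, qdot=3.923 -2.288 -0.230 0.040 rad/s, tip=0.031 0.174 0.505 m, τ=-5.887 3.490 -7.848 1.312 N·m.
t=1.800 s (step 90): ang=1.847 -4.715 -2.933 2.257 rad, qdot=2.296 -1.230 0.077 -0.041 rad/s, tip=0.028 0.139 0.477 m.


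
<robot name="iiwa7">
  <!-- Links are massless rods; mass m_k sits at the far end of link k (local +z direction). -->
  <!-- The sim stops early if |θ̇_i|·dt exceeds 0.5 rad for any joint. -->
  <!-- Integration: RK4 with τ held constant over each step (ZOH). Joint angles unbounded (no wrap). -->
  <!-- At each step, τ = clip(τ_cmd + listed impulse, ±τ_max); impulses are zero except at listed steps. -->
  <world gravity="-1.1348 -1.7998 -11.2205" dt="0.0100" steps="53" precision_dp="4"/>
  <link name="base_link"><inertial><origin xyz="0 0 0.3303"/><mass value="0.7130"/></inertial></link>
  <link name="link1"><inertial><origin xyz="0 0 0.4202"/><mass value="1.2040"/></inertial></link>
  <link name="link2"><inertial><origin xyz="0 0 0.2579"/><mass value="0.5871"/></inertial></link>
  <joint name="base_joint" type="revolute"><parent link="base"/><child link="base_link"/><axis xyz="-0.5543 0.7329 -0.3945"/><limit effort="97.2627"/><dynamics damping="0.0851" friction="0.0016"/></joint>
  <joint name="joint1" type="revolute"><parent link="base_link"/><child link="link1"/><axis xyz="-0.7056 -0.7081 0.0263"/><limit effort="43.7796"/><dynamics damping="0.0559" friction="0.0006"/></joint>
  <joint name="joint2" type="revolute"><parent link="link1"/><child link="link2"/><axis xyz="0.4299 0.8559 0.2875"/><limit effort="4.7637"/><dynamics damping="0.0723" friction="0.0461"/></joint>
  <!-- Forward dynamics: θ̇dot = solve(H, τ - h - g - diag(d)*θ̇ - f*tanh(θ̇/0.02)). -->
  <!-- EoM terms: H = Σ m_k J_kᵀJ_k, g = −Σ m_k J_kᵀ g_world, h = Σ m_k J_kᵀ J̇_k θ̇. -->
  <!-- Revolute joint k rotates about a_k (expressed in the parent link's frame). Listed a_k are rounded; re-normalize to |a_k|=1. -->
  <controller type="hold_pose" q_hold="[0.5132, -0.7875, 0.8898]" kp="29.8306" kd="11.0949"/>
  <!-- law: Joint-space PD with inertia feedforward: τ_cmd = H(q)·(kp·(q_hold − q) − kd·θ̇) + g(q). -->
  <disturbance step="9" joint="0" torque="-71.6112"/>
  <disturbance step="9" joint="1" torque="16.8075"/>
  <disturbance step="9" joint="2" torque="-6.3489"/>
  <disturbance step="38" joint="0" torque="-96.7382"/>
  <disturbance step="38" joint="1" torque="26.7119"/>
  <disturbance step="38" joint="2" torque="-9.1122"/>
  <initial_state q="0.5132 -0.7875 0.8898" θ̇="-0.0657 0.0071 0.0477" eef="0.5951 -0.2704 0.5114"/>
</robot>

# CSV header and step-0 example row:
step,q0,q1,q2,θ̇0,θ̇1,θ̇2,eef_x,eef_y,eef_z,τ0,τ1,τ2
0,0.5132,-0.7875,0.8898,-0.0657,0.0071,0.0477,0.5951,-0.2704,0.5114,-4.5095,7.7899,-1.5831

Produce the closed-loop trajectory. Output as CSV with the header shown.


step,q0,q1,q2,θ̇0,θ̇1,θ̇2,eef_x,eef_y,eef_z,τ0,τ1,τ2
1,0.5126,-0.7874,0.8902,-0.0573,0.0039,0.0242,0.5949,-0.2704,0.5115,-4.5290,7.7970,-1.5789
2,0.5121,-0.7874,0.8903,-0.0499,0.0018,0.0090,0.5947,-0.2704,0.5116,-4.5472,7.8037,-1.5767
3,0.5116,-0.7874,0.8904,-0.0437,0.0009,0.0028,0.5946,-0.2704,0.5117,-4.5641,7.8098,-1.5768
4,0.5112,-0.7874,0.8904,-0.0382,0.0006,0.0007,0.5945,-0.2704,0.5119,-4.5799,7.8155,-1.5779
5,0.5108,-0.7874,0.8904,-0.0332,0.0005,0.0001,0.5944,-0.2704,0.5120,-4.5946,7.8207,-1.5793
6,0.5105,-0.7874,0.8904,-0.0288,0.0004,-0.0001,0.5943,-0.2705,0.5120,-4.6083,7.8255,-1.5807
7,0.5102,-0.7874,0.8904,-0.0247,0.0003,-0.0002,0.5943,-0.2705,0.5121,-4.6210,7.8298,-1.5820
8,0.5100,-0.7874,0.8904,-0.0210,0.0003,-0.0002,0.5942,-0.2705,0.5122,-4.6329,7.8338,-1.5832
9,0.5098,-0.7874,0.8904,-0.0177,0.0003,-0.0002,0.5941,-0.2705,0.5123,-76.2551,24.6449,-4.7637
10,0.5007,-0.7865,0.8965,-1.8124,0.1711,1.2224,0.5915,-0.2704,0.5138,3.4758,5.9267,-1.2129
11,0.4836,-0.7848,0.9079,-1.5966,0.1669,1.0435,0.5867,-0.2704,0.5166,2.9258,6.0177,-1.2192
12,0.4686,-0.7832,0.9175,-1.4011,0.1588,0.8841,0.5824,-0.2703,0.5193,2.4139,6.1211,-1.2278
13,0.4555,-0.7817,0.9256,-1.2242,0.1479,0.7422,0.5786,-0.2702,0.5217,1.9374,6.2320,-1.2380
14,0.4441,-0.7803,0.9324,-1.0644,0.1352,0.6162,0.5753,-0.2701,0.5239,1.4937,6.3467,-1.2494
15,0.4342,-0.7790,0.9380,-0.9200,0.1216,0.5044,0.5724,-0.2700,0.5258,1.0804,6.4621,-1.2616
16,0.4256,-0.7778,0.9426,-0.7896,0.1075,0.4055,0.5700,-0.2700,0.5276,0.6951,6.5763,-1.2745
17,0.4183,-0.7768,0.9462,-0.6719,0.0934,0.3182,0.5678,-0.2699,0.5292,0.3360,6.6875,-1.2877
18,0.4121,-0.7759,0.9490,-0.5658,0.0797,0.2414,0.5660,-0.2699,0.5306,0.0010,6.7946,-1.3010
19,0.4069,-0.7752,0.9511,-0.4702,0.0666,0.1739,0.5645,-0.2699,0.5318,-0.3115,6.8968,-1.3144
20,0.4027,-0.7746,0.9525,-0.3840,0.0543,0.1148,0.5633,-0.2700,0.5329,-0.6031,6.9936,-1.3277
21,0.3992,-0.7741,0.9534,-0.3066,0.0428,0.0632,0.5623,-0.2700,0.5338,-0.8753,7.0847,-1.3408
22,0.3965,-0.7737,0.9538,-0.2370,0.0324,0.0195,0.5615,-0.2701,0.5346,-1.1294,7.1699,-1.3540
23,0.3944,-0.7735,0.9538,-0.1753,0.0246,-0.0058,0.5609,-0.2701,0.5353,-1.3667,7.2492,-1.3705
24,0.3930,-0.7732,0.9537,-0.1207,0.0190,-0.0153,0.5605,-0.2702,0.5358,-1.5882,7.3224,-1.3897
25,0.3920,-0.7731,0.9536,-0.0720,0.0144,-0.0198,0.5602,-0.2702,0.5362,-1.7952,7.3897,-1.4087
26,0.3915,-0.7730,0.9533,-0.0286,0.0103,-0.0223,0.5601,-0.2702,0.5365,-1.9885,7.4514,-1.4267
27,0.3914,-0.7729,0.9531,0.0101,0.0067,-0.0237,0.5601,-0.2702,0.5366,-2.1689,7.5076,-1.4435
28,0.3917,-0.7728,0.9529,0.0443,0.0036,-0.0245,0.5602,-0.2702,0.5366,-2.3372,7.5587,-1.4591
29,0.3923,-0.7728,0.9526,0.0747,0.0008,-0.0248,0.5603,-0.2701,0.5365,-2.4945,7.6050,-1.4735
30,0.3931,-0.7728,0.9524,0.1015,-0.0016,-0.0249,0.5606,-0.2701,0.5363,-2.6414,7.6469,-1.4869
31,0.3943,-0.7728,0.9521,0.1250,-0.0036,-0.0248,0.5609,-0.2700,0.5361,-2.7788,7.6846,-1.4992
32,0.3956,-0.7729,0.9519,0.1456,-0.0054,-0.0247,0.5613,-0.2699,0.5358,-2.9071,7.7185,-1.5104
33,0.3972,-0.7729,0.9516,0.1635,-0.0069,-0.0244,0.5618,-0.2698,0.5354,-3.0270,7.7489,-1.5208
34,0.3989,-0.7730,0.9514,0.1790,-0.0082,-0.0241,0.5623,-0.2698,0.5350,-3.1392,7.7760,-1.5303
35,0.4007,-0.7731,0.9511,0.1922,-0.0093,-0.0239,0.5628,-0.2697,0.5345,-3.2440,7.8001,-1.5390
36,0.4027,-0.7732,0.9509,0.2035,-0.0102,-0.0236,0.5634,-0.2696,0.5340,-3.3420,7.8215,-1.5469
37,0.4048,-0.7733,0.9507,0.2129,-0.0109,-0.0233,0.5640,-0.2695,0.5334,-3.4336,7.8404,-1.5542
38,0.4070,-0.7734,0.9504,0.2206,-0.0115,-0.0230,0.5646,-0.2693,0.5329,-97.2627,34.5689,-4.7637
39,0.3976,-0.7716,0.9604,-2.0866,0.3719,2.0028,0.5617,-0.2689,0.5338,7.0480,4.8268,-1.1843
40,0.3782,-0.7680,0.9789,-1.8023,0.3441,1.6999,0.5558,-0.2681,0.5362,6.2749,4.9725,-1.1854
41,0.3614,-0.7647,0.9946,-1.5471,0.3130,1.4311,0.5506,-0.2674,0.5385,5.5546,5.1363,-1.1892
42,0.3471,-0.7618,1.0077,-1.3182,0.2802,1.1929,0.5461,-0.2668,0.5405,4.8831,5.3105,-1.1952
43,0.3350,-0.7591,1.0186,-1.1129,0.2470,0.9821,0.5423,-0.2662,0.5423,4.2565,5.4893,-1.2030
44,0.3248,-0.7568,1.0275,-0.9289,0.2142,0.7959,0.5391,-0.2658,0.5439,3.6715,5.6683,-1.2120
45,0.3163,-0.7548,1.0346,-0.7638,0.1826,0.6317,0.5364,-0.2654,0.5453,3.1250,5.8443,-1.2222
46,0.3094,-0.7532,1.0402,-0.6159,0.1526,0.4873,0.5342,-0.2651,0.5465,2.6143,6.0149,-1.2333
47,0.3039,-0.7518,1.0444,-0.4834,0.1245,0.3605,0.5324,-0.2649,0.5476,2.1367,6.1785,-1.2451
48,0.2997,-0.7507,1.0475,-0.3648,0.0985,0.2495,0.5311,-0.2647,0.5485,1.6900,6.3339,-1.2573
49,0.2966,-0.7498,1.0495,-0.2587,0.0748,0.1525,0.5301,-0.2645,0.5492,1.2721,6.4805,-1.2700
50,0.2944,-0.7492,1.0506,-0.1639,0.0533,0.0680,0.5294,-0.2645,0.5498,0.8811,6.6180,-1.2828
51,0.2932,-0.7487,1.0509,-0.0796,0.0345,-0.0010,0.5290,-0.2644,0.5502,0.5152,6.7461,-1.2971
52,0.2928,-0.7485,1.0507,-0.0057,0.0205,-0.0370,0.5289,-0.2644,0.5505,0.1729,6.8649,-1.3185
53,0.2931,-0.7483,1.0502,0.0597,0.0086,-0.0631,0.5290,-0.2644,0.5506,,,


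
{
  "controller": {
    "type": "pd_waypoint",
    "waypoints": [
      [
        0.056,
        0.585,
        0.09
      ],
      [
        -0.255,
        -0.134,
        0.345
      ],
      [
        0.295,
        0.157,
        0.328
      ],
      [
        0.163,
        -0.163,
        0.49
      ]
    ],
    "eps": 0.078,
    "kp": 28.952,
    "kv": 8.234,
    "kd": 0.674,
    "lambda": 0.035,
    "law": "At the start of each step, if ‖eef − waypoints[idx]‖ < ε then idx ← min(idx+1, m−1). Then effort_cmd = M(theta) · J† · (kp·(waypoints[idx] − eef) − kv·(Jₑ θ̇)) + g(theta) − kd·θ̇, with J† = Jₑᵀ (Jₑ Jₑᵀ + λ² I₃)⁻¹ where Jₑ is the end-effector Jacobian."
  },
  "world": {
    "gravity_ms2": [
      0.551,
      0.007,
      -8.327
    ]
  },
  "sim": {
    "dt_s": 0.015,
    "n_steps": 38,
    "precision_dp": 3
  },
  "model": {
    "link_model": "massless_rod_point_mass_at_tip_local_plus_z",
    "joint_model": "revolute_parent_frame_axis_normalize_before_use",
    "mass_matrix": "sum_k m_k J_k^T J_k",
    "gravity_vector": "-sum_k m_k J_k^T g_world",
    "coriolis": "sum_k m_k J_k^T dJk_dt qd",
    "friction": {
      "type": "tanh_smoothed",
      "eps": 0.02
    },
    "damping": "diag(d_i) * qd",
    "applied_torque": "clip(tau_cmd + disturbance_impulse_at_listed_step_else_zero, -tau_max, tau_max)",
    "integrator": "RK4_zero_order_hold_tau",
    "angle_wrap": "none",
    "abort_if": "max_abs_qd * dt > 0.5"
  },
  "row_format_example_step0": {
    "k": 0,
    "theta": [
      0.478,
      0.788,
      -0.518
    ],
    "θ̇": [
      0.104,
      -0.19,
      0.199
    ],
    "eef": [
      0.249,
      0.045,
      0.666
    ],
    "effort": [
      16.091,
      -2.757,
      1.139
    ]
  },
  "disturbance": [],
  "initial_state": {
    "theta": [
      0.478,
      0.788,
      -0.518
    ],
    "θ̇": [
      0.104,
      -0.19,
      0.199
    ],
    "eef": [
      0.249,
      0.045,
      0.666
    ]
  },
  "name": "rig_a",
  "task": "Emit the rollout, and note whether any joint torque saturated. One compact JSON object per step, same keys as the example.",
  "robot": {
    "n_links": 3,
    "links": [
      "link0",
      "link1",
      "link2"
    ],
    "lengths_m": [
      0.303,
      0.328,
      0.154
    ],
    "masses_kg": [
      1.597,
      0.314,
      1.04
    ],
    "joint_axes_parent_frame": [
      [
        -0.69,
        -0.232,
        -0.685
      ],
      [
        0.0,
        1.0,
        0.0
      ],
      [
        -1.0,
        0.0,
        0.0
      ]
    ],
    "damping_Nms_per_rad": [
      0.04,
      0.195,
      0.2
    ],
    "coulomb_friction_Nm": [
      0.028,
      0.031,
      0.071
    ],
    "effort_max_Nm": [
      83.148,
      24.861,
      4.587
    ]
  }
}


{"k":1,"theta":[0.495,0.793,-0.526],"\u03b8\u0307":[2.139,0.796,-1.144],"eef":[0.248,0.048,0.666],"effort":[12.673,-3.478,1.848]}
{"k":2,"theta":[0.538,0.809,-0.543],"\u03b8\u0307":[3.582,1.415,-1.196],"eef":[0.246,0.055,0.662],"effort":[9.807,-3.903,1.534]}
{"k":3,"theta":[0.6,0.833,-0.56],"\u03b8\u0307":[4.708,1.797,-0.948],"eef":[0.245,0.065,0.657],"effort":[7.388,-4.084,1.037]}
{"k":4,"theta":[0.677,0.862,-0.572],"\u03b8\u0307":[5.616,1.992,-0.688],"eef":[0.244,0.078,0.65],"effort":[5.333,-4.041,0.585]}
{"k":5,"theta":[0.767,0.892,-0.581],"\u03b8\u0307":[6.346,2.04,-0.509],"eef":[0.243,0.093,0.643],"effort":[3.572,-3.801,0.243]}
{"k":6,"theta":[0.866,0.922,-0.588],"\u03b8\u0307":[6.916,1.974,-0.442],"eef":[0.241,0.11,0.635],"effort":[2.04,-3.396,0.022]}
{"k":7,"theta":[0.973,0.951,-0.595],"\u03b8\u0307":[7.333,1.825,-0.487],"eef":[0.239,0.129,0.627],"effort":[0.683,-2.861,-0.088]}
{"k":8,"theta":[1.085,0.977,-0.603],"\u03b8\u0307":[7.603,1.62,-0.628],"eef":[0.237,0.148,0.618],"effort":[-0.544,-2.229,-0.104]}
{"k":9,"theta":[1.2,0.999,-0.614],"\u03b8\u0307":[7.732,1.38,-0.841],"eef":[0.235,0.169,0.609],"effort":[-1.675,-1.528,-0.05]}
{"k":10,"theta":[1.316,1.018,-0.628],"\u03b8\u0307":[7.726,1.122,-1.095],"eef":[0.233,0.19,0.599],"effort":[-2.733,-0.785,0.05]}
{"k":11,"theta":[1.431,1.033,-0.647],"\u03b8\u0307":[7.594,0.856,-1.362],"eef":[0.232,0.212,0.588],"effort":[-3.727,-0.024,0.174]}
{"k":12,"theta":[1.543,1.044,-0.669],"\u03b8\u0307":[7.347,0.589,-1.616],"eef":[0.231,0.234,0.576],"effort":[-4.652,0.734,0.305]}
{"k":13,"theta":[1.651,1.05,-0.695],"\u03b8\u0307":[6.998,0.324,-1.836],"eef":[0.231,0.256,0.563],"effort":[-5.499,1.467,0.427]}
{"k":14,"theta":[1.753,1.053,-0.723],"\u03b8\u0307":[6.564,0.066,-2.009],"eef":[0.232,0.278,0.549],"effort":[-6.252,2.159,0.528]}
{"k":15,"theta":[1.847,1.053,-0.755],"\u03b8\u0307":[6.066,-0.179,-2.126],"eef":[0.234,0.299,0.534],"effort":[-6.897,2.78,0.603]}
{"k":16,"theta":[1.934,1.048,-0.787],"\u03b8\u0307":[5.522,-0.411,-2.185],"eef":[0.237,0.319,0.518],"effort":[-7.419,3.329,0.648]}
{"k":17,"theta":[2.013,1.04,-0.82],"\u03b8\u0307":[4.952,-0.628,-2.193],"eef":[0.242,0.338,0.502],"effort":[-7.812,3.798,0.663]}
{"k":18,"theta":[2.083,1.029,-0.852],"\u03b8\u0307":[4.376,-0.825,-2.156],"eef":[0.247,0.355,0.486],"effort":[-8.079,4.179,0.652]}
{"k":19,"theta":[2.144,1.016,-0.884],"\u03b8\u0307":[3.81,-0.998,-2.085],"eef":[0.254,0.371,0.47],"effort":[-8.228,4.473,0.62]}
{"k":20,"theta":[2.197,1.0,-0.915],"\u03b8\u0307":[3.27,-1.145,-1.993],"eef":[0.26,0.385,0.455],"effort":[-8.275,4.681,0.576]}
{"k":21,"theta":[2.242,0.982,-0.944],"\u03b8\u0307":[2.766,-1.263,-1.889],"eef":[0.267,0.398,0.44],"effort":[-8.238,4.811,0.524]}
{"k":22,"theta":[2.28,0.962,-0.972],"\u03b8\u0307":[2.305,-1.353,-1.783],"eef":[0.273,0.41,0.426],"effort":[-8.135,4.872,0.473]}
{"k":23,"theta":[2.312,0.941,-0.998],"\u03b8\u0307":[1.889,-1.417,-1.682],"eef":[0.28,0.42,0.413],"effort":[-7.985,4.875,0.426]}
{"k":24,"theta":[2.337,0.92,-1.022],"\u03b8\u0307":[1.519,-1.458,-1.589],"eef":[0.285,0.429,0.4],"effort":[-7.804,4.832,0.386]}
{"k":25,"theta":[2.358,0.898,-1.045],"\u03b8\u0307":[1.193,-1.48,-1.507],"eef":[0.291,0.437,0.389],"effort":[-7.605,4.754,0.354]}
{"k":26,"theta":[2.373,0.875,-1.068],"\u03b8\u0307":[0.908,-1.487,-1.436],"eef":[0.295,0.445,0.378],"effort":[-7.399,4.65,0.331]}
{"k":27,"theta":[2.385,0.853,-1.089],"\u03b8\u0307":[0.66,-1.483,-1.375],"eef":[0.299,0.452,0.368],"effort":[-7.193,4.53,0.316]}
{"k":28,"theta":[2.393,0.831,-1.109],"\u03b8\u0307":[0.445,-1.472,-1.323],"eef":[0.302,0.458,0.359],"effort":[-6.992,4.402,0.306]}
{"k":29,"theta":[2.399,0.809,-1.128],"\u03b8\u0307":[0.259,-1.456,-1.278],"eef":[0.305,0.464,0.351],"effort":[-6.801,4.271,0.301]}
{"k":30,"theta":[2.401,0.787,-1.147],"\u03b8\u0307":[0.097,-1.437,-1.237],"eef":[0.307,0.469,0.343],"effort":[-6.621,4.141,0.3]}
{"k":31,"theta":[2.402,0.766,-1.165],"\u03b8\u0307":[-0.041,-1.417,-1.201],"eef":[0.308,0.475,0.336],"effort":[-6.457,4.016,0.301]}
{"k":32,"theta":[2.4,0.745,-1.183],"\u03b8\u0307":[-0.155,-1.395,-1.169],"eef":[0.308,0.479,0.329],"effort":[-6.314,3.896,0.304]}
{"k":33,"theta":[2.397,0.724,-1.201],"\u03b8\u0307":[-0.255,-1.376,-1.138],"eef":[0.309,0.484,0.323],"effort":[-6.183,3.786,0.308]}
{"k":34,"theta":[2.393,0.703,-1.217],"\u03b8\u0307":[-0.34,-1.359,-1.108],"eef":[0.308,0.488,0.317],"effort":[-6.065,3.686,0.311]}
{"k":35,"theta":[2.387,0.683,-1.234],"\u03b8\u0307":[-0.414,-1.345,-1.078],"eef":[0.307,0.493,0.312],"effort":[-5.959,3.595,0.314]}
{"k":36,"theta":[2.38,0.663,-1.25],"\u03b8\u0307":[-0.477,-1.333,-1.049],"eef":[0.306,0.497,0.307],"effort":[-5.866,3.514,0.316]}
{"k":37,"theta":[2.373,0.643,-1.265],"\u03b8\u0307":[-0.529,-1.323,-1.02],"eef":[0.305,0.501,0.302],"effort":[-5.784,3.443,0.318]}
{"k":38,"theta":[2.364,0.623,-1.28],"\u03b8\u0307":[-0.574,-1.315,-0.991],"eef":[0.303,0.505,0.298]}
{"summary": "any joint saturated: no"}


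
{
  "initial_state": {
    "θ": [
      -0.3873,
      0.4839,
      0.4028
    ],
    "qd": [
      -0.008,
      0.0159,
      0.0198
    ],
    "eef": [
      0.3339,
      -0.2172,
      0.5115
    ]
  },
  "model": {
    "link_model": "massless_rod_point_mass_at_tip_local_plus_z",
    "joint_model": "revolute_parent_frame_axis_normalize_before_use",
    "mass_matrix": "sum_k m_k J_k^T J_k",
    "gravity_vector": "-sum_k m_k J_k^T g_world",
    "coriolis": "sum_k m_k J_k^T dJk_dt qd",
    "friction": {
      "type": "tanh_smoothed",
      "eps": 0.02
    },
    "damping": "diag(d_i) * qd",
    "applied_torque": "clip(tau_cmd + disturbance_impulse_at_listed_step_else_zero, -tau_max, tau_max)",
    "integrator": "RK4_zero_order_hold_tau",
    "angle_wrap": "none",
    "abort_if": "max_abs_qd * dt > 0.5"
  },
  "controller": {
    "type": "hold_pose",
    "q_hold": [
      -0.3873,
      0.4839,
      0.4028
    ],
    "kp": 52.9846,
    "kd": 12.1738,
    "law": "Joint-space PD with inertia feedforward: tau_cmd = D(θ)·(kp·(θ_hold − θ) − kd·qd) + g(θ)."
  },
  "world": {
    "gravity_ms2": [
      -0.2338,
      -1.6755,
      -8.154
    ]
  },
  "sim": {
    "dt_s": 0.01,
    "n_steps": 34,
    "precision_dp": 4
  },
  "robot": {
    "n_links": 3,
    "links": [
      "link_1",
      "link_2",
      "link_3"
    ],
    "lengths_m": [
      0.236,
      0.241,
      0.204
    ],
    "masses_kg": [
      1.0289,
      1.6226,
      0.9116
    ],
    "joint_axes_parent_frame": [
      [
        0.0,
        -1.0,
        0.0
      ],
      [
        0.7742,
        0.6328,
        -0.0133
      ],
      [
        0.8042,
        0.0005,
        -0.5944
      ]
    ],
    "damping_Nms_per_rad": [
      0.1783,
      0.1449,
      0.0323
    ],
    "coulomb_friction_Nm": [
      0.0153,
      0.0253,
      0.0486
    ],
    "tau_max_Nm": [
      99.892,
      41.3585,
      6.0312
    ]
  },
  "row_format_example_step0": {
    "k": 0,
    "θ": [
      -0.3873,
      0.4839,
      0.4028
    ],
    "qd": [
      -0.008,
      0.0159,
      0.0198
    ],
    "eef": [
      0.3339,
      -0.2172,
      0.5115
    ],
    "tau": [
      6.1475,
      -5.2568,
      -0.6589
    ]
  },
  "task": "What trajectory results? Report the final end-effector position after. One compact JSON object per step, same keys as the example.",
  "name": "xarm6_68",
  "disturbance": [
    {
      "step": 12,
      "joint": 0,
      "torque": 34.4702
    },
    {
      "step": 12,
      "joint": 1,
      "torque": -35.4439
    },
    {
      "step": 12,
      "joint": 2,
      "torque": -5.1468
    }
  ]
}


{"k":1,"\u03b8":[-0.3874,0.4841,0.4029],"qd":[-0.0059,0.0159,0.0065],"eef":[0.3339,-0.2172,0.5115],"tau":[6.1385,-5.2482,-0.6559]}
{"k":2,"\u03b8":[-0.3874,0.4842,0.4029],"qd":[-0.0052,0.0135,0.0035],"eef":[0.334,-0.2173,0.5114],"tau":[6.13,-5.2402,-0.6544]}
{"k":3,"\u03b8":[-0.3875,0.4844,0.4029],"qd":[-0.0046,0.0111,0.0022],"eef":[0.334,-0.2173,0.5113],"tau":[6.1221,-5.2331,-0.6532]}
{"k":4,"\u03b8":[-0.3875,0.4845,0.4029],"qd":[-0.0041,0.0089,0.0015],"eef":[0.3341,-0.2173,0.5113],"tau":[6.1147,-5.2266,-0.6523]}
{"k":5,"\u03b8":[-0.3875,0.4845,0.403],"qd":[-0.0036,0.0071,0.0011],"eef":[0.3341,-0.2174,0.5113],"tau":[6.1077,-5.2209,-0.6515]}
{"k":6,"\u03b8":[-0.3876,0.4846,0.403],"qd":[-0.0031,0.0055,0.0008],"eef":[0.3341,-0.2174,0.5112],"tau":[6.1012,-5.2158,-0.6509]}
{"k":7,"\u03b8":[-0.3876,0.4846,0.403],"qd":[-0.0027,0.0041,0.0005],"eef":[0.3341,-0.2174,0.5112],"tau":[6.0952,-5.2112,-0.6504]}
{"k":8,"\u03b8":[-0.3876,0.4847,0.403],"qd":[-0.0022,0.003,0.0004],"eef":[0.3341,-0.2174,0.5112],"tau":[6.0895,-5.2071,-0.65]}
{"k":9,"\u03b8":[-0.3877,0.4847,0.403],"qd":[-0.0018,0.0021,0.0002],"eef":[0.3342,-0.2174,0.5112],"tau":[6.0843,-5.2034,-0.6496]}
{"k":10,"\u03b8":[-0.3877,0.4847,0.403],"qd":[-0.0014,0.0013,0.0001],"eef":[0.3342,-0.2174,0.5112],"tau":[6.0794,-5.2001,-0.6493]}
{"k":11,"\u03b8":[-0.3877,0.4847,0.403],"qd":[-0.0011,0.0006,0.0],"eef":[0.3342,-0.2174,0.5111],"tau":[6.0749,-5.1972,-0.6491]}
{"k":12,"\u03b8":[-0.3877,0.4847,0.403],"qd":[-0.0007,0.0001,-0.0],"eef":[0.3342,-0.2174,0.5111],"tau":[40.541,-40.6385,-5.7957]}
{"k":13,"\u03b8":[-0.3877,0.4781,0.4029],"qd":[0.0032,-1.3143,-0.0205],"eef":[0.3334,-0.2156,0.5132],"tau":[1.7649,-0.7709,-0.0077]}
{"k":14,"\u03b8":[-0.3876,0.4659,0.4026],"qd":[0.0068,-1.1384,-0.0353],"eef":[0.3319,-0.212,0.517],"tau":[2.0839,-1.1015,-0.06]}
{"k":15,"\u03b8":[-0.3876,0.4553,0.4023],"qd":[0.0085,-0.9812,-0.0368],"eef":[0.3306,-0.2089,0.5202],"tau":[2.3854,-1.4123,-0.1104]}
{"k":16,"\u03b8":[-0.3875,0.4462,0.4019],"qd":[0.0091,-0.84,-0.0313],"eef":[0.3294,-0.2063,0.523],"tau":[2.6699,-1.7042,-0.1584]}
{"k":17,"\u03b8":[-0.3874,0.4384,0.4016],"qd":[0.0092,-0.7127,-0.023],"eef":[0.3283,-0.204,0.5254],"tau":[2.9381,-1.9783,-0.2035]}
{"k":18,"\u03b8":[-0.3873,0.4319,0.4014],"qd":[0.0092,-0.5974,-0.0161],"eef":[0.3274,-0.202,0.5273],"tau":[3.1908,-2.2354,-0.2453]}
{"k":19,"\u03b8":[-0.3872,0.4264,0.4013],"qd":[0.0093,-0.4927,-0.0118],"eef":[0.3267,-0.2004,0.529],"tau":[3.4285,-2.4763,-0.2839]}
{"k":20,"\u03b8":[-0.3871,0.422,0.4012],"qd":[0.0093,-0.3981,-0.0091],"eef":[0.326,-0.1991,0.5303],"tau":[3.6519,-2.7019,-0.3195]}
{"k":21,"\u03b8":[-0.387,0.4184,0.4011],"qd":[0.0092,-0.3131,-0.0071],"eef":[0.3255,-0.198,0.5314],"tau":[3.8615,-2.9128,-0.3523]}
{"k":22,"\u03b8":[-0.3869,0.4157,0.401],"qd":[0.0089,-0.2371,-0.0056],"eef":[0.3251,-0.1972,0.5322],"tau":[4.0579,-3.1098,-0.3826]}
{"k":23,"\u03b8":[-0.3868,0.4137,0.401],"qd":[0.0085,-0.1692,-0.0045],"eef":[0.3247,-0.1966,0.5328],"tau":[4.2416,-3.2936,-0.4105]}
{"k":24,"\u03b8":[-0.3867,0.4123,0.4009],"qd":[0.008,-0.109,-0.0035],"eef":[0.3245,-0.1962,0.5333],"tau":[4.4131,-3.4649,-0.4361]}
{"k":25,"\u03b8":[-0.3867,0.4114,0.4009],"qd":[0.0074,-0.0557,-0.0027],"eef":[0.3243,-0.1959,0.5335],"tau":[4.5731,-3.6244,-0.4597]}
{"k":26,"\u03b8":[-0.3866,0.4111,0.4009],"qd":[0.0066,-0.0092,-0.0013],"eef":[0.3243,-0.1958,0.5337],"tau":[4.7219,-3.7721,-0.4812]}
{"k":27,"\u03b8":[-0.3865,0.4112,0.4009],"qd":[0.0047,0.0289,0.003],"eef":[0.3242,-0.1959,0.5336],"tau":[4.8601,-3.9053,-0.5003]}
{"k":28,"\u03b8":[-0.3865,0.4117,0.4009],"qd":[0.003,0.062,0.0038],"eef":[0.3243,-0.196,0.5335],"tau":[4.9881,-4.027,-0.517]}
{"k":29,"\u03b8":[-0.3865,0.4124,0.401],"qd":[0.0014,0.0907,0.0042],"eef":[0.3244,-0.1962,0.5333],"tau":[5.1064,-4.1395,-0.532]}
{"k":30,"\u03b8":[-0.3865,0.4135,0.401],"qd":[0.0,0.1154,0.0045],"eef":[0.3245,-0.1966,0.533],"tau":[5.2156,-4.2434,-0.5458]}
{"k":31,"\u03b8":[-0.3865,0.4147,0.401],"qd":[-0.0013,0.1363,0.0047],"eef":[0.3247,-0.1969,0.5326],"tau":[5.3162,-4.3394,-0.5583]}
{"k":32,"\u03b8":[-0.3865,0.4162,0.4011],"qd":[-0.0024,0.1539,0.0048],"eef":[0.3249,-0.1974,0.5322],"tau":[5.4086,-4.4277,-0.5697]}
{"k":33,"\u03b8":[-0.3865,0.4178,0.4011],"qd":[-0.0035,0.1685,0.0049],"eef":[0.3251,-0.1979,0.5317],"tau":[5.4933,-4.509,-0.5799]}
{"k":34,"\u03b8":[-0.3866,0.4195,0.4012],"qd":[-0.0044,0.1804,0.005],"eef":[0.3254,-0.1984,0.5312]}
{"summary": "final eef position (m): 0.3254 -0.1984 0.5312"}


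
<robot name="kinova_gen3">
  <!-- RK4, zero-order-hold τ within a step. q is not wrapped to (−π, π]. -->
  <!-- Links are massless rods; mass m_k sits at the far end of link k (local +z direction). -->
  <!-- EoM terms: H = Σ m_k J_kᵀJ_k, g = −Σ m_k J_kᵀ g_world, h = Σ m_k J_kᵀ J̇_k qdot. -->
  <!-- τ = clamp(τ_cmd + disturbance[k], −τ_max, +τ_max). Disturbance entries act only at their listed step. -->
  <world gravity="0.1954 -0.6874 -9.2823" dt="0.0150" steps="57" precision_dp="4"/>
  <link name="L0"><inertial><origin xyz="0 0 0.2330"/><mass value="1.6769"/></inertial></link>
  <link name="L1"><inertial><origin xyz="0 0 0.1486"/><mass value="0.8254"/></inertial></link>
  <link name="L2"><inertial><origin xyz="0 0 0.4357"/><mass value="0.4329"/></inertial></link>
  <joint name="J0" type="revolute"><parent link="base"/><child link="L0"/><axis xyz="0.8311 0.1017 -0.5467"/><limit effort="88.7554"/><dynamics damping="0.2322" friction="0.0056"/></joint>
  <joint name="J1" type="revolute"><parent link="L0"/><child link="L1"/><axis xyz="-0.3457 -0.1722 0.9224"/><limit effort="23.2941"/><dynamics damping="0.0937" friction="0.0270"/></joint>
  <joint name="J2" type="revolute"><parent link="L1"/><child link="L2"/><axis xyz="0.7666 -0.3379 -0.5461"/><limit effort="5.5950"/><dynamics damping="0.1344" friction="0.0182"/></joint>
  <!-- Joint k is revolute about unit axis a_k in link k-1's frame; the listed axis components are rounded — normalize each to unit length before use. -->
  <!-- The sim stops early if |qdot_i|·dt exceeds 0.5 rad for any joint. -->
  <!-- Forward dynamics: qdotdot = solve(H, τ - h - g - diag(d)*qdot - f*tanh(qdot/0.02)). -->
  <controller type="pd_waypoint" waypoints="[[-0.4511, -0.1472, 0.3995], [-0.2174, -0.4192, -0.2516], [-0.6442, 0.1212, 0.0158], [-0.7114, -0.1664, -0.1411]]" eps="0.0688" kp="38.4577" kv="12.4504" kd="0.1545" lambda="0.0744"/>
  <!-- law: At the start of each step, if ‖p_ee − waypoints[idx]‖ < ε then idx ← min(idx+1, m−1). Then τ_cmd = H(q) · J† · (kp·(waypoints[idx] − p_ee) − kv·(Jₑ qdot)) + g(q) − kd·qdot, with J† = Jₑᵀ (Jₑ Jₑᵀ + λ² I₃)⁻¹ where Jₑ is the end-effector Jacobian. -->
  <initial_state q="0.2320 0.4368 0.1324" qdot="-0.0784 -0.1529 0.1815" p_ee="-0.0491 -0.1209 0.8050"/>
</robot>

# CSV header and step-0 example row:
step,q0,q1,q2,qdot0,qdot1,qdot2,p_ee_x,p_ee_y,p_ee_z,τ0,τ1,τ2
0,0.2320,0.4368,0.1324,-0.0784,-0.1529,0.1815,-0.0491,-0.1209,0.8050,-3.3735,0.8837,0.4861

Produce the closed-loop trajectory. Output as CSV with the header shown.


step,q0,q1,q2,qdot0,qdot1,qdot2,p_ee_x,p_ee_y,p_ee_z,τ0,τ1,τ2
1,0.2299,0.4432,0.1413,-0.2015,0.9672,0.9925,-0.0505,-0.1217,0.8046,-3.3606,0.6194,0.2269
2,0.2258,0.4614,0.1603,-0.3532,1.4624,1.5275,-0.0538,-0.1229,0.8040,-3.5736,0.5032,0.0448
3,0.2191,0.4847,0.1862,-0.5306,1.6546,1.9293,-0.0580,-0.1242,0.8031,-3.9131,0.4540,-0.0865
4,0.2096,0.5096,0.2177,-0.7386,1.6698,2.2738,-0.0624,-0.1256,0.8020,-4.3273,0.4371,-0.1836
5,0.1967,0.5338,0.2543,-0.9829,1.5608,2.6035,-0.0667,-0.1269,0.8006,-4.7842,0.4359,-0.2561
6,0.1798,0.5555,0.2959,-1.2686,1.3416,2.9413,-0.0708,-0.1280,0.7990,-5.2587,0.4424,-0.3089
7,0.1583,0.5731,0.3427,-1.5992,1.0019,3.2964,-0.0745,-0.1286,0.7972,-5.7210,0.4533,-0.3428
8,0.1314,0.5845,0.3950,-1.9750,0.5247,3.6675,-0.0779,-0.1288,0.7949,-6.1116,0.4654,-0.3553
9,0.0987,0.5879,0.4529,-2.3824,-0.0222,4.0553,-0.0811,-0.1283,0.7921,-6.2635,0.4582,-0.3423
10,0.0600,0.5846,0.5168,-2.7813,-0.3982,4.4651,-0.0846,-0.1269,0.7885,-5.8578,0.3804,-0.3055
11,0.0155,0.5750,0.5861,-3.1390,-0.8230,4.7741,-0.0888,-0.1245,0.7839,-4.7222,0.2688,-0.2357
12,-0.0334,0.5608,0.6590,-3.3768,-0.9986,4.9548,-0.0940,-0.1211,0.7783,-3.0544,0.1011,-0.1537
13,-0.0848,0.5445,0.7330,-3.4758,-1.1145,4.9368,-0.1002,-0.1167,0.7717,-1.3749,-0.0519,-0.0741
14,-0.1367,0.5269,0.8056,-3.4527,-1.1980,4.7589,-0.1073,-0.1116,0.7643,0.0078,-0.1640,-0.0128
15,-0.1877,0.5083,0.8749,-3.3446,-1.2632,4.4891,-0.1150,-0.1061,0.7562,1.0412,-0.2321,0.0220
16,-0.2366,0.4889,0.9398,-3.1855,-1.3121,4.1847,-0.1233,-0.1005,0.7478,1.7804,-0.2640,0.0284
17,-0.2829,0.4689,1.0002,-2.9994,-1.3467,3.8808,-0.1321,-0.0951,0.7392,2.2981,-0.2692,0.0091
18,-0.3264,0.4485,1.0561,-2.8020,-1.3689,3.5957,-0.1410,-0.0900,0.7303,2.6562,-0.2556,-0.0315
19,-0.3669,0.4279,1.1080,-2.6023,-1.3804,3.3365,-0.1502,-0.0853,0.7214,2.9016,-0.2293,-0.0886
20,-0.4044,0.4072,1.1563,-2.4057,-1.3830,3.1048,-0.1595,-0.0812,0.7124,3.0685,-0.1948,-0.1573
21,-0.4390,0.3865,1.2012,-2.2150,-1.3781,2.8987,-0.1688,-0.0777,0.7034,3.1812,-0.1555,-0.2337
22,-0.4709,0.3659,1.2433,-2.0316,-1.3672,2.7156,-0.1781,-0.0747,0.6943,3.2567,-0.1135,-0.3146
23,-0.5000,0.3455,1.2827,-1.8560,-1.3513,2.5520,-0.1873,-0.0723,0.6853,3.3069,-0.0708,-0.3973
24,-0.5266,0.3254,1.3198,-1.6882,-1.3314,2.4051,-0.1965,-0.0705,0.6762,3.3398,-0.0283,-0.4800
25,-0.5507,0.3056,1.3549,-1.5280,-1.3082,2.2719,-0.2055,-0.0691,0.6672,3.3610,0.0129,-0.5610
26,-0.5724,0.2862,1.3880,-1.3749,-1.2824,2.1502,-0.2143,-0.0682,0.6583,3.3742,0.0523,-0.6394
27,-0.5919,0.2672,1.4194,-1.2284,-1.2546,2.0381,-0.2229,-0.0678,0.6494,3.3818,0.0895,-0.7145
28,-0.6093,0.2486,1.4491,-1.0882,-1.2252,1.9340,-0.2314,-0.0677,0.6406,3.3852,0.1242,-0.7857
29,-0.6246,0.2304,1.4774,-0.9536,-1.1945,1.8366,-0.2396,-0.0679,0.6320,3.3853,0.1562,-0.8527
30,-0.6379,0.2128,1.5042,-0.8244,-1.1630,1.7451,-0.2476,-0.0685,0.6234,3.3827,0.1855,-0.9155
31,-0.6493,0.1955,1.5297,-0.7002,-1.1308,1.6585,-0.2553,-0.0693,0.6149,3.3775,0.2119,-0.9739
32,-0.6589,0.1788,1.5539,-0.5806,-1.0982,1.5762,-0.2628,-0.0703,0.6066,3.3697,0.2356,-1.0279
33,-0.6668,0.1626,1.5770,-0.4653,-1.0655,1.4979,-0.2700,-0.0714,0.5984,3.3593,0.2566,-1.0777
34,-0.6729,0.1469,1.5988,-0.3542,-1.0327,1.4230,-0.2770,-0.0727,0.5904,3.3459,0.2749,-1.1234
35,-0.6774,0.1316,1.6196,-0.2469,-1.0001,1.3513,-0.2836,-0.0742,0.5826,3.3295,0.2906,-1.1652
36,-0.6803,0.1169,1.6394,-0.1433,-0.9677,1.2826,-0.2901,-0.0757,0.5749,3.3098,0.3038,-1.2031
37,-0.6817,0.1026,1.6581,-0.0433,-0.9358,1.2165,-0.2962,-0.0774,0.5675,3.2865,0.3147,-1.2374
38,-0.6817,0.0888,1.6758,0.0527,-0.9043,1.1533,-0.3021,-0.0791,0.5602,3.2605,0.3233,-1.2682
39,-0.6802,0.0754,1.6927,0.1451,-0.8734,1.0926,-0.3078,-0.0808,0.5531,3.2312,0.3298,-1.2957
40,-0.6773,0.0626,1.7086,0.2343,-0.8432,1.0340,-0.3132,-0.0826,0.5463,3.1975,0.3343,-1.3202
41,-0.6732,0.0501,1.7237,0.3204,-0.8139,0.9775,-0.3183,-0.0843,0.5396,3.1592,0.3368,-1.3416
42,-0.6677,0.0381,1.7379,0.4035,-0.7855,0.9230,-0.3232,-0.0861,0.5332,3.1163,0.3376,-1.3602
43,-0.6611,0.0265,1.7514,0.4834,-0.7581,0.8706,-0.3279,-0.0879,0.5270,3.0686,0.3367,-1.3762
44,-0.6533,0.0154,1.7640,0.5603,-0.7315,0.8200,-0.3324,-0.0897,0.5209,3.0160,0.3342,-1.3896
45,-0.6443,0.0046,1.7760,0.6340,-0.7060,0.7714,-0.3367,-0.0915,0.5151,2.9586,0.3302,-1.4007
46,-0.6343,-0.0058,1.7872,0.7046,-0.6815,0.7246,-0.3408,-0.0933,0.5096,2.8962,0.3249,-1.4096
47,-0.6232,-0.0159,1.7977,0.7720,-0.6580,0.6795,-0.3446,-0.0951,0.5042,2.8290,0.3182,-1.4163
48,-0.6111,-0.0256,1.8076,0.8363,-0.6356,0.6362,-0.3483,-0.0968,0.4990,2.7568,0.3104,-1.4210
49,-0.5981,-0.0350,1.8168,0.8973,-0.6142,0.5947,-0.3519,-0.0985,0.4940,2.6799,0.3014,-1.4238
50,-0.5843,-0.0440,1.8254,0.9551,-0.5939,0.5547,-0.3552,-0.1002,0.4893,2.5982,0.2915,-1.4248
51,-0.5695,-0.0528,1.8334,1.0096,-0.5746,0.5165,-0.3584,-0.1019,0.4847,2.5120,0.2805,-1.4241
52,-0.5540,-0.0613,1.8409,1.0608,-0.5564,0.4798,-0.3615,-0.1036,0.4803,2.4213,0.2687,-1.4218
53,-0.5377,-0.0695,1.8478,1.1087,-0.5392,0.4447,-0.3644,-0.1052,0.4761,2.3263,0.2561,-1.4179
54,-0.5208,-0.0775,1.8543,1.1533,-0.5229,0.4111,-0.3672,-0.1068,0.4721,2.2273,0.2427,-1.4126
55,-0.5032,-0.0852,1.8602,1.1946,-0.5076,0.3790,-0.3699,-0.1084,0.4683,2.1245,0.2287,-1.4059
56,-0.4850,-0.0927,1.8656,1.2326,-0.4932,0.3484,-0.3724,-0.1099,0.4646,2.0181,0.2140,-1.3979
57,-0.4662,-0.1000,1.8707,1.2673,-0.4798,0.3193,-0.3749,-0.1115,0.4611,,,
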